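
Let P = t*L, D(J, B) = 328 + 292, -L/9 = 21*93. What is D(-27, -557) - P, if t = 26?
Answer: 457622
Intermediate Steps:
L = -17577 (L = -189*93 = -9*1953 = -17577)
D(J, B) = 620
P = -457002 (P = 26*(-17577) = -457002)
D(-27, -557) - P = 620 - 1*(-457002) = 620 + 457002 = 457622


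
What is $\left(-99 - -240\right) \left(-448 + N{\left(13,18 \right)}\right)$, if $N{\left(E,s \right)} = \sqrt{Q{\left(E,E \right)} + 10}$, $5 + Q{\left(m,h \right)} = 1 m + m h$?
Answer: $-63168 + 141 \sqrt{187} \approx -61240.0$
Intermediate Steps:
$Q{\left(m,h \right)} = -5 + m + h m$ ($Q{\left(m,h \right)} = -5 + \left(1 m + m h\right) = -5 + \left(m + h m\right) = -5 + m + h m$)
$N{\left(E,s \right)} = \sqrt{5 + E + E^{2}}$ ($N{\left(E,s \right)} = \sqrt{\left(-5 + E + E E\right) + 10} = \sqrt{\left(-5 + E + E^{2}\right) + 10} = \sqrt{5 + E + E^{2}}$)
$\left(-99 - -240\right) \left(-448 + N{\left(13,18 \right)}\right) = \left(-99 - -240\right) \left(-448 + \sqrt{5 + 13 + 13^{2}}\right) = \left(-99 + 240\right) \left(-448 + \sqrt{5 + 13 + 169}\right) = 141 \left(-448 + \sqrt{187}\right) = -63168 + 141 \sqrt{187}$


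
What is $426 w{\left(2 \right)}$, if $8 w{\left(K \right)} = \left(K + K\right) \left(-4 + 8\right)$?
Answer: $852$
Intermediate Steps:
$w{\left(K \right)} = K$ ($w{\left(K \right)} = \frac{\left(K + K\right) \left(-4 + 8\right)}{8} = \frac{2 K 4}{8} = \frac{8 K}{8} = K$)
$426 w{\left(2 \right)} = 426 \cdot 2 = 852$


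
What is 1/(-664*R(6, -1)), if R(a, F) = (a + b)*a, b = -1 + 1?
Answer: -1/23904 ≈ -4.1834e-5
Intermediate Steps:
b = 0
R(a, F) = a² (R(a, F) = (a + 0)*a = a*a = a²)
1/(-664*R(6, -1)) = 1/(-664*6²) = 1/(-664*36) = 1/(-23904) = -1/23904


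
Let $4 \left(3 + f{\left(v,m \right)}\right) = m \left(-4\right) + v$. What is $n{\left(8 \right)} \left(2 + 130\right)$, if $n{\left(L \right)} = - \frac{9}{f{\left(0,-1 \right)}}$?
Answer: $594$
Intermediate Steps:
$f{\left(v,m \right)} = -3 - m + \frac{v}{4}$ ($f{\left(v,m \right)} = -3 + \frac{m \left(-4\right) + v}{4} = -3 + \frac{- 4 m + v}{4} = -3 + \frac{v - 4 m}{4} = -3 - \left(m - \frac{v}{4}\right) = -3 - m + \frac{v}{4}$)
$n{\left(L \right)} = \frac{9}{2}$ ($n{\left(L \right)} = - \frac{9}{-3 - -1 + \frac{1}{4} \cdot 0} = - \frac{9}{-3 + 1 + 0} = - \frac{9}{-2} = \left(-9\right) \left(- \frac{1}{2}\right) = \frac{9}{2}$)
$n{\left(8 \right)} \left(2 + 130\right) = \frac{9 \left(2 + 130\right)}{2} = \frac{9}{2} \cdot 132 = 594$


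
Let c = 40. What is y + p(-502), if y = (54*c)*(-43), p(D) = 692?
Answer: -92188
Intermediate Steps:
y = -92880 (y = (54*40)*(-43) = 2160*(-43) = -92880)
y + p(-502) = -92880 + 692 = -92188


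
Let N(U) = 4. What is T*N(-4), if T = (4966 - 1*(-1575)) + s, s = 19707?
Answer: 104992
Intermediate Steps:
T = 26248 (T = (4966 - 1*(-1575)) + 19707 = (4966 + 1575) + 19707 = 6541 + 19707 = 26248)
T*N(-4) = 26248*4 = 104992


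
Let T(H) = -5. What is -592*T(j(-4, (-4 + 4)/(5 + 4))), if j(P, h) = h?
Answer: 2960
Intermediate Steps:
-592*T(j(-4, (-4 + 4)/(5 + 4))) = -592*(-5) = 2960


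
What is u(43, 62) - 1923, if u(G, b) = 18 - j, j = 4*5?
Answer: -1925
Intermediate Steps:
j = 20
u(G, b) = -2 (u(G, b) = 18 - 1*20 = 18 - 20 = -2)
u(43, 62) - 1923 = -2 - 1923 = -1925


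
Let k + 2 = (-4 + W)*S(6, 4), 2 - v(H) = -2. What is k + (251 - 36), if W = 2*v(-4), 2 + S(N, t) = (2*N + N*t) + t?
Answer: 365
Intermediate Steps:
S(N, t) = -2 + t + 2*N + N*t (S(N, t) = -2 + ((2*N + N*t) + t) = -2 + (t + 2*N + N*t) = -2 + t + 2*N + N*t)
v(H) = 4 (v(H) = 2 - 1*(-2) = 2 + 2 = 4)
W = 8 (W = 2*4 = 8)
k = 150 (k = -2 + (-4 + 8)*(-2 + 4 + 2*6 + 6*4) = -2 + 4*(-2 + 4 + 12 + 24) = -2 + 4*38 = -2 + 152 = 150)
k + (251 - 36) = 150 + (251 - 36) = 150 + 215 = 365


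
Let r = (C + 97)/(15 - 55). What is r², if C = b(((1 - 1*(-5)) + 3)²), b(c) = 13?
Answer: 121/16 ≈ 7.5625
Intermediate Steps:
C = 13
r = -11/4 (r = (13 + 97)/(15 - 55) = 110/(-40) = 110*(-1/40) = -11/4 ≈ -2.7500)
r² = (-11/4)² = 121/16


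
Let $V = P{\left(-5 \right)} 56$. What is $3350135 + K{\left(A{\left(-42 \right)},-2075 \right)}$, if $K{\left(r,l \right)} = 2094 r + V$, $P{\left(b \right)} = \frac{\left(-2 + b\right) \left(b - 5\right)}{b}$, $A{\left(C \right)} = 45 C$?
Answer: $-608309$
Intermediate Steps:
$P{\left(b \right)} = \frac{\left(-5 + b\right) \left(-2 + b\right)}{b}$ ($P{\left(b \right)} = \frac{\left(-2 + b\right) \left(-5 + b\right)}{b} = \frac{\left(-5 + b\right) \left(-2 + b\right)}{b}$)
$V = -784$ ($V = \left(-7 - 5 + \frac{10}{-5}\right) 56 = \left(-7 - 5 + 10 \left(- \frac{1}{5}\right)\right) 56 = \left(-7 - 5 - 2\right) 56 = \left(-14\right) 56 = -784$)
$K{\left(r,l \right)} = -784 + 2094 r$ ($K{\left(r,l \right)} = 2094 r - 784 = -784 + 2094 r$)
$3350135 + K{\left(A{\left(-42 \right)},-2075 \right)} = 3350135 + \left(-784 + 2094 \cdot 45 \left(-42\right)\right) = 3350135 + \left(-784 + 2094 \left(-1890\right)\right) = 3350135 - 3958444 = -608309$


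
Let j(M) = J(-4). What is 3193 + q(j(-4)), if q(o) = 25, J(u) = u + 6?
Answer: 3218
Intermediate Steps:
J(u) = 6 + u
j(M) = 2 (j(M) = 6 - 4 = 2)
3193 + q(j(-4)) = 3193 + 25 = 3218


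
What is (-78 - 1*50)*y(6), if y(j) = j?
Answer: -768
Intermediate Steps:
(-78 - 1*50)*y(6) = (-78 - 1*50)*6 = (-78 - 50)*6 = -128*6 = -768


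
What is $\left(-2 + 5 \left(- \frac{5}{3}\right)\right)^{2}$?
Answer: $\frac{961}{9} \approx 106.78$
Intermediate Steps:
$\left(-2 + 5 \left(- \frac{5}{3}\right)\right)^{2} = \left(-2 - \frac{25}{3}\right)^{2} = \left(- \frac{31}{3}\right)^{2} = \frac{961}{9}$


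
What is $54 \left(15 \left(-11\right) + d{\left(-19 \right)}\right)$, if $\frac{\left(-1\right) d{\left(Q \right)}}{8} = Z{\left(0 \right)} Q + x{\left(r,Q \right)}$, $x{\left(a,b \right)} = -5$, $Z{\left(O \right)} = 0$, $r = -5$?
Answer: $-6750$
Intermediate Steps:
$d{\left(Q \right)} = 40$ ($d{\left(Q \right)} = - 8 \left(0 Q - 5\right) = - 8 \left(0 - 5\right) = \left(-8\right) \left(-5\right) = 40$)
$54 \left(15 \left(-11\right) + d{\left(-19 \right)}\right) = 54 \left(15 \left(-11\right) + 40\right) = 54 \left(-165 + 40\right) = 54 \left(-125\right) = -6750$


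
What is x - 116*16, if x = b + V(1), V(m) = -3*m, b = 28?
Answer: -1831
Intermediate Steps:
x = 25 (x = 28 - 3*1 = 28 - 3 = 25)
x - 116*16 = 25 - 116*16 = 25 - 1856 = -1831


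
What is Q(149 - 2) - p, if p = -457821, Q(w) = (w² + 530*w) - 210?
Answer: 557130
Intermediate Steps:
Q(w) = -210 + w² + 530*w
Q(149 - 2) - p = (-210 + (149 - 2)² + 530*(149 - 2)) - 1*(-457821) = (-210 + 147² + 530*147) + 457821 = (-210 + 21609 + 77910) + 457821 = 99309 + 457821 = 557130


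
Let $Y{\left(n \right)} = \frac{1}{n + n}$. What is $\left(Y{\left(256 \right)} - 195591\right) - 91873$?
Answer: $- \frac{147181567}{512} \approx -2.8746 \cdot 10^{5}$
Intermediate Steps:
$Y{\left(n \right)} = \frac{1}{2 n}$
$\left(Y{\left(256 \right)} - 195591\right) - 91873 = \left(\frac{1}{2 \cdot 256} - 195591\right) - 91873 = \left(\frac{1}{2} \cdot \frac{1}{256} - 195591\right) - 91873 = \left(\frac{1}{512} - 195591\right) - 91873 = - \frac{100142591}{512} - 91873 = - \frac{147181567}{512}$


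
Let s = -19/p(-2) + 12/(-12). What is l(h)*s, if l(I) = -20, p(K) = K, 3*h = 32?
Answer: -170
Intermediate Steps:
h = 32/3 (h = (⅓)*32 = 32/3 ≈ 10.667)
s = 17/2 (s = -19/(-2) + 12/(-12) = -19*(-½) + 12*(-1/12) = 19/2 - 1 = 17/2 ≈ 8.5000)
l(h)*s = -20*17/2 = -170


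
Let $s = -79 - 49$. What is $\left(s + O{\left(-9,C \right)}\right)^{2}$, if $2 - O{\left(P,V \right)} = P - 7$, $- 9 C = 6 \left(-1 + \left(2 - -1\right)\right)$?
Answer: $12100$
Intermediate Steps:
$C = - \frac{4}{3}$ ($C = - \frac{6 \left(-1 + \left(2 - -1\right)\right)}{9} = - \frac{6 \left(-1 + \left(2 + 1\right)\right)}{9} = - \frac{6 \left(-1 + 3\right)}{9} = - \frac{6 \cdot 2}{9} = \left(- \frac{1}{9}\right) 12 = - \frac{4}{3} \approx -1.3333$)
$O{\left(P,V \right)} = 9 - P$ ($O{\left(P,V \right)} = 2 - \left(P - 7\right) = 2 - \left(-7 + P\right) = 9 - P$)
$s = -128$ ($s = -79 - 49 = -128$)
$\left(s + O{\left(-9,C \right)}\right)^{2} = \left(-128 + \left(9 - -9\right)\right)^{2} = \left(-128 + \left(9 + 9\right)\right)^{2} = \left(-128 + 18\right)^{2} = \left(-110\right)^{2} = 12100$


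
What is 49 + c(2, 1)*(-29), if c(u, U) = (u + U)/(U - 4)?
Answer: 78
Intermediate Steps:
c(u, U) = (U + u)/(-4 + U)
49 + c(2, 1)*(-29) = 49 + ((1 + 2)/(-4 + 1))*(-29) = 49 + (3/(-3))*(-29) = 49 - ⅓*3*(-29) = 49 - 1*(-29) = 49 + 29 = 78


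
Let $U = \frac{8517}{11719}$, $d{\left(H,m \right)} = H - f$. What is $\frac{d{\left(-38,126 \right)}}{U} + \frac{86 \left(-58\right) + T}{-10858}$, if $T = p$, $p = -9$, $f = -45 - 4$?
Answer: $\frac{1442253371}{92477586} \approx 15.596$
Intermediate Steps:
$f = -49$
$d{\left(H,m \right)} = 49 + H$ ($d{\left(H,m \right)} = H - -49 = H + 49 = 49 + H$)
$T = -9$
$U = \frac{8517}{11719}$ ($U = 8517 \cdot \frac{1}{11719} = \frac{8517}{11719} \approx 0.72677$)
$\frac{d{\left(-38,126 \right)}}{U} + \frac{86 \left(-58\right) + T}{-10858} = \frac{49 - 38}{\frac{8517}{11719}} + \frac{86 \left(-58\right) - 9}{-10858} = 11 \cdot \frac{11719}{8517} + \left(-4988 - 9\right) \left(- \frac{1}{10858}\right) = \frac{128909}{8517} - - \frac{4997}{10858} = \frac{128909}{8517} + \frac{4997}{10858} = \frac{1442253371}{92477586}$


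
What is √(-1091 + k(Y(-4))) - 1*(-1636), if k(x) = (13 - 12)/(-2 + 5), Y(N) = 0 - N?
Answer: 1636 + 2*I*√2454/3 ≈ 1636.0 + 33.025*I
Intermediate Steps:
Y(N) = -N
k(x) = ⅓ (k(x) = 1/3 = 1*(⅓) = ⅓)
√(-1091 + k(Y(-4))) - 1*(-1636) = √(-1091 + ⅓) - 1*(-1636) = √(-3272/3) + 1636 = 2*I*√2454/3 + 1636 = 1636 + 2*I*√2454/3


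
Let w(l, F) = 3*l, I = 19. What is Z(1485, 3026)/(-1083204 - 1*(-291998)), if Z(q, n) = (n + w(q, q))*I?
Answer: -142139/791206 ≈ -0.17965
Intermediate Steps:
Z(q, n) = 19*n + 57*q (Z(q, n) = (n + 3*q)*19 = 19*n + 57*q)
Z(1485, 3026)/(-1083204 - 1*(-291998)) = (19*3026 + 57*1485)/(-1083204 - 1*(-291998)) = (57494 + 84645)/(-1083204 + 291998) = 142139/(-791206) = 142139*(-1/791206) = -142139/791206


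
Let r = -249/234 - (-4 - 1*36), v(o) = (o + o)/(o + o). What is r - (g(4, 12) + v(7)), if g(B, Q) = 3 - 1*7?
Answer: 3271/78 ≈ 41.936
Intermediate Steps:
g(B, Q) = -4 (g(B, Q) = 3 - 7 = -4)
v(o) = 1 (v(o) = (2*o)/((2*o)) = (2*o)*(1/(2*o)) = 1)
r = 3037/78 (r = -249*1/234 - (-4 - 36) = -83/78 - 1*(-40) = -83/78 + 40 = 3037/78 ≈ 38.936)
r - (g(4, 12) + v(7)) = 3037/78 - (-4 + 1) = 3037/78 - 1*(-3) = 3037/78 + 3 = 3271/78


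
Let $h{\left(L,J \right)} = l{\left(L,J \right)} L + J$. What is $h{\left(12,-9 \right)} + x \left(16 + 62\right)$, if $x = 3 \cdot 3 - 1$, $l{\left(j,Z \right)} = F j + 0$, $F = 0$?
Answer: $615$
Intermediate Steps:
$l{\left(j,Z \right)} = 0$ ($l{\left(j,Z \right)} = 0 j + 0 = 0 + 0 = 0$)
$h{\left(L,J \right)} = J$ ($h{\left(L,J \right)} = 0 L + J = 0 + J = J$)
$x = 8$ ($x = 9 - 1 = 8$)
$h{\left(12,-9 \right)} + x \left(16 + 62\right) = -9 + 8 \left(16 + 62\right) = -9 + 8 \cdot 78 = -9 + 624 = 615$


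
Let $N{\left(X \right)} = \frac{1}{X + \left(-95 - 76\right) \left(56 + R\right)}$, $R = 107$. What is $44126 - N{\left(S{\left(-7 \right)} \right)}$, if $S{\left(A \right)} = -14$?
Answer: $\frac{1230541763}{27887} \approx 44126.0$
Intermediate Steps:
$N{\left(X \right)} = \frac{1}{-27873 + X}$ ($N{\left(X \right)} = \frac{1}{X + \left(-95 - 76\right) \left(56 + 107\right)} = \frac{1}{X - 27873} = \frac{1}{-27873 + X}$)
$44126 - N{\left(S{\left(-7 \right)} \right)} = 44126 - \frac{1}{-27873 - 14} = 44126 - \frac{1}{-27887} = 44126 - - \frac{1}{27887} = 44126 + \frac{1}{27887} = \frac{1230541763}{27887}$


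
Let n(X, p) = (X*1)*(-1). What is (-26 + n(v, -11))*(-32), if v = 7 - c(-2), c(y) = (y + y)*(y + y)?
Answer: 544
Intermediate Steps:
c(y) = 4*y² (c(y) = (2*y)*(2*y) = 4*y²)
v = -9 (v = 7 - 4*(-2)² = 7 - 4*4 = 7 - 1*16 = 7 - 16 = -9)
n(X, p) = -X (n(X, p) = X*(-1) = -X)
(-26 + n(v, -11))*(-32) = (-26 - 1*(-9))*(-32) = (-26 + 9)*(-32) = -17*(-32) = 544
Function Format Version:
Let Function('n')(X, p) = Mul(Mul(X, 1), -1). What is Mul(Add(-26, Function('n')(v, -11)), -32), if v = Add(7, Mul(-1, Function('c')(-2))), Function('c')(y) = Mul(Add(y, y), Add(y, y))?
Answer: 544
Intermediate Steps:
Function('c')(y) = Mul(4, Pow(y, 2)) (Function('c')(y) = Mul(Mul(2, y), Mul(2, y)) = Mul(4, Pow(y, 2)))
v = -9 (v = Add(7, Mul(-1, Mul(4, Pow(-2, 2)))) = Add(7, Mul(-1, Mul(4, 4))) = Add(7, Mul(-1, 16)) = Add(7, -16) = -9)
Function('n')(X, p) = Mul(-1, X) (Function('n')(X, p) = Mul(X, -1) = Mul(-1, X))
Mul(Add(-26, Function('n')(v, -11)), -32) = Mul(Add(-26, Mul(-1, -9)), -32) = Mul(Add(-26, 9), -32) = Mul(-17, -32) = 544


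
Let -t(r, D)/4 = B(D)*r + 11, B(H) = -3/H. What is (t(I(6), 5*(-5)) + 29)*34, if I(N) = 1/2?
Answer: -12954/25 ≈ -518.16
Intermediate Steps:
I(N) = 1/2
t(r, D) = -44 + 12*r/D (t(r, D) = -4*((-3/D)*r + 11) = -4*(-3*r/D + 11) = -4*(11 - 3*r/D) = -44 + 12*r/D)
(t(I(6), 5*(-5)) + 29)*34 = ((-44 + 12*(1/2)/(5*(-5))) + 29)*34 = ((-44 + 12*(1/2)/(-25)) + 29)*34 = ((-44 + 12*(1/2)*(-1/25)) + 29)*34 = ((-44 - 6/25) + 29)*34 = (-1106/25 + 29)*34 = -381/25*34 = -12954/25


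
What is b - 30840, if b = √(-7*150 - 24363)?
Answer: -30840 + I*√25413 ≈ -30840.0 + 159.41*I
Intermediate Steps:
b = I*√25413 (b = √(-1050 - 24363) = √(-25413) = I*√25413 ≈ 159.41*I)
b - 30840 = I*√25413 - 30840 = -30840 + I*√25413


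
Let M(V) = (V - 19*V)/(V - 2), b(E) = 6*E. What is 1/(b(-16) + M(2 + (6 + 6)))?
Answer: -1/117 ≈ -0.0085470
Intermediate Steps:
M(V) = -18*V/(-2 + V) (M(V) = (-18*V)/(-2 + V) = -18*V/(-2 + V))
1/(b(-16) + M(2 + (6 + 6))) = 1/(6*(-16) - 18*(2 + (6 + 6))/(-2 + (2 + (6 + 6)))) = 1/(-96 - 18*(2 + 12)/(-2 + (2 + 12))) = 1/(-96 - 18*14/(-2 + 14)) = 1/(-96 - 18*14/12) = 1/(-96 - 18*14*1/12) = 1/(-96 - 21) = 1/(-117) = -1/117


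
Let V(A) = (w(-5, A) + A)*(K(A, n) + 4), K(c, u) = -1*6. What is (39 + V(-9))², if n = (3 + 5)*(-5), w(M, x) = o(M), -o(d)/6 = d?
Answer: 9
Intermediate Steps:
o(d) = -6*d
w(M, x) = -6*M
n = -40 (n = 8*(-5) = -40)
K(c, u) = -6
V(A) = -60 - 2*A (V(A) = (-6*(-5) + A)*(-6 + 4) = (30 + A)*(-2) = -60 - 2*A)
(39 + V(-9))² = (39 + (-60 - 2*(-9)))² = (39 + (-60 + 18))² = (39 - 42)² = (-3)² = 9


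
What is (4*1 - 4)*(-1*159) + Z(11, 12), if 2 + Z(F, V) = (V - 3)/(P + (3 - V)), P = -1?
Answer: -29/10 ≈ -2.9000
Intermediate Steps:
Z(F, V) = -2 + (-3 + V)/(2 - V) (Z(F, V) = -2 + (V - 3)/(-1 + (3 - V)) = -2 + (-3 + V)/(2 - V))
(4*1 - 4)*(-1*159) + Z(11, 12) = (4*1 - 4)*(-1*159) + (7 - 3*12)/(-2 + 12) = (4 - 4)*(-159) + (7 - 36)/10 = 0*(-159) + (⅒)*(-29) = 0 - 29/10 = -29/10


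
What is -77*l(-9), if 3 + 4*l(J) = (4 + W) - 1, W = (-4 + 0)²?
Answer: -308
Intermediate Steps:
W = 16 (W = (-4)² = 16)
l(J) = 4 (l(J) = -¾ + ((4 + 16) - 1)/4 = -¾ + (20 - 1)/4 = -¾ + (¼)*19 = -¾ + 19/4 = 4)
-77*l(-9) = -77*4 = -308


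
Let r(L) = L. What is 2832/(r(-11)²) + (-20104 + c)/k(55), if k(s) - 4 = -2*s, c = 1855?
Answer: 2508321/12826 ≈ 195.57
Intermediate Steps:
k(s) = 4 - 2*s
2832/(r(-11)²) + (-20104 + c)/k(55) = 2832/((-11)²) + (-20104 + 1855)/(4 - 2*55) = 2832/121 - 18249/(4 - 110) = 2832*(1/121) - 18249/(-106) = 2832/121 - 18249*(-1/106) = 2832/121 + 18249/106 = 2508321/12826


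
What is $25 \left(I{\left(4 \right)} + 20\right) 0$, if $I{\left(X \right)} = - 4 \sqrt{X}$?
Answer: $0$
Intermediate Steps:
$25 \left(I{\left(4 \right)} + 20\right) 0 = 25 \left(- 4 \sqrt{4} + 20\right) 0 = 25 \left(\left(-4\right) 2 + 20\right) 0 = 25 \left(-8 + 20\right) 0 = 25 \cdot 12 \cdot 0 = 300 \cdot 0 = 0$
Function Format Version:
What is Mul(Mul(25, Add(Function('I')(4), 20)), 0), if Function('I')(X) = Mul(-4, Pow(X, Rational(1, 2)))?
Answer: 0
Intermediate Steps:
Mul(Mul(25, Add(Function('I')(4), 20)), 0) = Mul(Mul(25, Add(Mul(-4, Pow(4, Rational(1, 2))), 20)), 0) = Mul(Mul(25, Add(Mul(-4, 2), 20)), 0) = Mul(Mul(25, Add(-8, 20)), 0) = Mul(Mul(25, 12), 0) = Mul(300, 0) = 0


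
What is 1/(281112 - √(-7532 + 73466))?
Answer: 46852/13170648435 + √814/8780432290 ≈ 3.5606e-6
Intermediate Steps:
1/(281112 - √(-7532 + 73466)) = 1/(281112 - √65934) = 1/(281112 - 9*√814)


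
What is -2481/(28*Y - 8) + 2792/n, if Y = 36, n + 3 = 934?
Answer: 482189/931000 ≈ 0.51793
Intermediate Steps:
n = 931 (n = -3 + 934 = 931)
-2481/(28*Y - 8) + 2792/n = -2481/(28*36 - 8) + 2792/931 = -2481/(1008 - 8) + 2792*(1/931) = -2481/1000 + 2792/931 = 482189/931000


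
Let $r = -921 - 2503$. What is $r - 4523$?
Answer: $-7947$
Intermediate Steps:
$r = -3424$
$r - 4523 = -3424 - 4523 = -7947$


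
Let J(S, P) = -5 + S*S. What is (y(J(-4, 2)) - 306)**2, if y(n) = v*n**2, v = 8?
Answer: 438244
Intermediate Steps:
J(S, P) = -5 + S**2
y(n) = 8*n**2
(y(J(-4, 2)) - 306)**2 = (8*(-5 + (-4)**2)**2 - 306)**2 = (8*(-5 + 16)**2 - 306)**2 = (8*11**2 - 306)**2 = (8*121 - 306)**2 = (968 - 306)**2 = 662**2 = 438244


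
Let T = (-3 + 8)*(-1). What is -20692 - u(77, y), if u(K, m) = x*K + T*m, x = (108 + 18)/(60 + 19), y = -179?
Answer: -1715075/79 ≈ -21710.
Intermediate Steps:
T = -5 (T = 5*(-1) = -5)
x = 126/79 ≈ 1.5949
u(K, m) = -5*m + 126*K/79 (u(K, m) = 126*K/79 - 5*m = -5*m + 126*K/79)
-20692 - u(77, y) = -20692 - (-5*(-179) + (126/79)*77) = -20692 - (895 + 9702/79) = -20692 - 1*80407/79 = -20692 - 80407/79 = -1715075/79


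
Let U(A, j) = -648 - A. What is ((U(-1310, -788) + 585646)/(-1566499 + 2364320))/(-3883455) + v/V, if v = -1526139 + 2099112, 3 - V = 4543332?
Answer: -6362888988811693/50453781746438805 ≈ -0.12611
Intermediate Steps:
V = -4543329 (V = 3 - 1*4543332 = 3 - 4543332 = -4543329)
v = 572973
((U(-1310, -788) + 585646)/(-1566499 + 2364320))/(-3883455) + v/V = (((-648 - 1*(-1310)) + 585646)/(-1566499 + 2364320))/(-3883455) + 572973/(-4543329) = (((-648 + 1310) + 585646)/797821)*(-1/3883455) + 572973*(-1/4543329) = ((662 + 585646)*(1/797821))*(-1/3883455) - 6161/48853 = (586308*(1/797821))*(-1/3883455) - 6161/48853 = (586308/797821)*(-1/3883455) - 6161/48853 = -195436/1032767317185 - 6161/48853 = -6362888988811693/50453781746438805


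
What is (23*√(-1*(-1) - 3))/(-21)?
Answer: -23*I*√2/21 ≈ -1.5489*I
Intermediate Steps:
(23*√(-1*(-1) - 3))/(-21) = (23*√(1 - 3))*(-1/21) = (23*√(-2))*(-1/21) = (23*(I*√2))*(-1/21) = (23*I*√2)*(-1/21) = -23*I*√2/21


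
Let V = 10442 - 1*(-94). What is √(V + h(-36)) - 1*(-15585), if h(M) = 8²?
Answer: 15585 + 10*√106 ≈ 15688.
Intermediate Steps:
V = 10536 (V = 10442 + 94 = 10536)
h(M) = 64
√(V + h(-36)) - 1*(-15585) = √(10536 + 64) - 1*(-15585) = √10600 + 15585 = 10*√106 + 15585 = 15585 + 10*√106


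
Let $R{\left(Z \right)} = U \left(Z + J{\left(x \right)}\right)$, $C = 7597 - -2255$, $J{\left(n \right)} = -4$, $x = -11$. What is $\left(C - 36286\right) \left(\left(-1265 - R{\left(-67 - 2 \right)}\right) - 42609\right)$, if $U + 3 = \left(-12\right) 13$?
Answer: $1466584754$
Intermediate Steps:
$U = -159$ ($U = -3 - 156 = -159$)
$C = 9852$ ($C = 7597 + 2255 = 9852$)
$R{\left(Z \right)} = 636 - 159 Z$ ($R{\left(Z \right)} = - 159 \left(Z - 4\right) = - 159 \left(-4 + Z\right) = 636 - 159 Z$)
$\left(C - 36286\right) \left(\left(-1265 - R{\left(-67 - 2 \right)}\right) - 42609\right) = \left(9852 - 36286\right) \left(\left(-1265 - \left(636 - 159 \left(-67 - 2\right)\right)\right) - 42609\right) = - 26434 \left(\left(-1265 - \left(636 - -10971\right)\right) - 42609\right) = - 26434 \left(\left(-1265 - \left(636 + 10971\right)\right) - 42609\right) = - 26434 \left(\left(-1265 - 11607\right) - 42609\right) = - 26434 \left(-12872 - 42609\right) = \left(-26434\right) \left(-55481\right) = 1466584754$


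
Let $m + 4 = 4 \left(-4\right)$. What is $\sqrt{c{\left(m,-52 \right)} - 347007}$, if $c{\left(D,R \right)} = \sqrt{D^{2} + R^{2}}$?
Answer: $\sqrt{-347007 + 4 \sqrt{194}} \approx 589.03 i$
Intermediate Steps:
$m = -20$ ($m = -4 + 4 \left(-4\right) = -4 - 16 = -20$)
$\sqrt{c{\left(m,-52 \right)} - 347007} = \sqrt{\sqrt{\left(-20\right)^{2} + \left(-52\right)^{2}} - 347007} = \sqrt{\sqrt{400 + 2704} - 347007} = \sqrt{\sqrt{3104} - 347007} = \sqrt{4 \sqrt{194} - 347007} = \sqrt{-347007 + 4 \sqrt{194}}$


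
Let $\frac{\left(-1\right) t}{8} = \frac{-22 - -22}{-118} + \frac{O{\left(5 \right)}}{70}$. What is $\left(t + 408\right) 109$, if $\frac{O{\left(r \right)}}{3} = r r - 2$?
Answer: $\frac{1526436}{35} \approx 43612.0$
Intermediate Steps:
$O{\left(r \right)} = -6 + 3 r^{2}$ ($O{\left(r \right)} = 3 \left(r r - 2\right) = 3 \left(r^{2} - 2\right) = 3 \left(-2 + r^{2}\right) = -6 + 3 r^{2}$)
$t = - \frac{276}{35}$ ($t = - 8 \left(\frac{-22 - -22}{-118} + \frac{-6 + 3 \cdot 5^{2}}{70}\right) = - 8 \left(\left(-22 + 22\right) \left(- \frac{1}{118}\right) + \left(-6 + 3 \cdot 25\right) \frac{1}{70}\right) = - 8 \left(0 \left(- \frac{1}{118}\right) + \left(-6 + 75\right) \frac{1}{70}\right) = - 8 \left(0 + 69 \cdot \frac{1}{70}\right) = - 8 \left(0 + \frac{69}{70}\right) = \left(-8\right) \frac{69}{70} = - \frac{276}{35} \approx -7.8857$)
$\left(t + 408\right) 109 = \left(- \frac{276}{35} + 408\right) 109 = \frac{14004}{35} \cdot 109 = \frac{1526436}{35}$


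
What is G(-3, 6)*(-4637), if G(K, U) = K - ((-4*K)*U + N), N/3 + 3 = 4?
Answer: 361686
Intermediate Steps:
N = 3 (N = -9 + 3*4 = -9 + 12 = 3)
G(K, U) = -3 + K + 4*K*U (G(K, U) = K - ((-4*K)*U + 3) = K - (-4*K*U + 3) = K - (3 - 4*K*U) = K + (-3 + 4*K*U) = -3 + K + 4*K*U)
G(-3, 6)*(-4637) = (-3 - 3 + 4*(-3)*6)*(-4637) = (-3 - 3 - 72)*(-4637) = -78*(-4637) = 361686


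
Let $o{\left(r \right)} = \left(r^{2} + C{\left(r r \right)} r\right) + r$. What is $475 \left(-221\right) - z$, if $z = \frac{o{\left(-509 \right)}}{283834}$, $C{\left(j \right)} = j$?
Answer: $- \frac{29663860493}{283834} \approx -1.0451 \cdot 10^{5}$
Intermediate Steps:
$o{\left(r \right)} = r + r^{2} + r^{3}$ ($o{\left(r \right)} = \left(r^{2} + r r r\right) + r = \left(r^{2} + r^{2} r\right) + r = \left(r^{2} + r^{3}\right) + r = r + r^{2} + r^{3}$)
$z = - \frac{131613657}{283834}$ ($z = \frac{\left(-509\right) \left(1 - 509 + \left(-509\right)^{2}\right)}{283834} = - 509 \left(1 - 509 + 259081\right) \frac{1}{283834} = \left(-509\right) 258573 \cdot \frac{1}{283834} = \left(-131613657\right) \frac{1}{283834} = - \frac{131613657}{283834} \approx -463.7$)
$475 \left(-221\right) - z = 475 \left(-221\right) - - \frac{131613657}{283834} = -104975 + \frac{131613657}{283834} = - \frac{29663860493}{283834}$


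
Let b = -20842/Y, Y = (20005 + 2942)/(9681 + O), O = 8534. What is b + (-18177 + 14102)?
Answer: -473146055/22947 ≈ -20619.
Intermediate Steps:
Y = 22947/18215 (Y = (20005 + 2942)/(9681 + 8534) = 22947/18215 ≈ 1.2598)
b = -379637030/22947 (b = -20842/22947/18215 = -20842*18215/22947 = -379637030/22947 ≈ -16544.)
b + (-18177 + 14102) = -379637030/22947 + (-18177 + 14102) = -379637030/22947 - 4075 = -473146055/22947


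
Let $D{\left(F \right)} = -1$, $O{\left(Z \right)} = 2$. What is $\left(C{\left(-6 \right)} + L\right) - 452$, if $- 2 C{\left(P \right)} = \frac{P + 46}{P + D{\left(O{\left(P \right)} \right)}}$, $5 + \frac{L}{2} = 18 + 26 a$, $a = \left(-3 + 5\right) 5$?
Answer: $\frac{678}{7} \approx 96.857$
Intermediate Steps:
$a = 10$ ($a = 2 \cdot 5 = 10$)
$L = 546$ ($L = -10 + 2 \left(18 + 26 \cdot 10\right) = -10 + 2 \left(18 + 260\right) = -10 + 2 \cdot 278 = -10 + 556 = 546$)
$C{\left(P \right)} = - \frac{46 + P}{2 \left(-1 + P\right)}$ ($C{\left(P \right)} = - \frac{\left(P + 46\right) \frac{1}{P - 1}}{2} = - \frac{\left(46 + P\right) \frac{1}{-1 + P}}{2} = - \frac{\frac{1}{-1 + P} \left(46 + P\right)}{2} = - \frac{46 + P}{2 \left(-1 + P\right)}$)
$\left(C{\left(-6 \right)} + L\right) - 452 = \left(\frac{-46 - -6}{2 \left(-1 - 6\right)} + 546\right) - 452 = \left(\frac{-46 + 6}{2 \left(-7\right)} + 546\right) - 452 = \left(\frac{1}{2} \left(- \frac{1}{7}\right) \left(-40\right) + 546\right) - 452 = \left(\frac{20}{7} + 546\right) - 452 = \frac{3842}{7} - 452 = \frac{678}{7}$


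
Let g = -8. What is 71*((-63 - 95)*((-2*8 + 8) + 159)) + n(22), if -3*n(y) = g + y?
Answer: -5081768/3 ≈ -1.6939e+6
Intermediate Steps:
n(y) = 8/3 - y/3 (n(y) = -(-8 + y)/3 = 8/3 - y/3)
71*((-63 - 95)*((-2*8 + 8) + 159)) + n(22) = 71*((-63 - 95)*((-2*8 + 8) + 159)) + (8/3 - 1/3*22) = 71*(-158*((-16 + 8) + 159)) + (8/3 - 22/3) = 71*(-158*(-8 + 159)) - 14/3 = 71*(-158*151) - 14/3 = 71*(-23858) - 14/3 = -1693918 - 14/3 = -5081768/3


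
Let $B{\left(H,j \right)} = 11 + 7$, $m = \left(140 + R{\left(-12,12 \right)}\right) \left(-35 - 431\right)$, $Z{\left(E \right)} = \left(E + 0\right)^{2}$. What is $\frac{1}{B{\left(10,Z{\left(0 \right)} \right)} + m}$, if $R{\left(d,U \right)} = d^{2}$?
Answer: $- \frac{1}{132326} \approx -7.5571 \cdot 10^{-6}$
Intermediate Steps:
$Z{\left(E \right)} = E^{2}$
$m = -132344$ ($m = \left(140 + \left(-12\right)^{2}\right) \left(-35 - 431\right) = \left(140 + 144\right) \left(-466\right) = 284 \left(-466\right) = -132344$)
$B{\left(H,j \right)} = 18$
$\frac{1}{B{\left(10,Z{\left(0 \right)} \right)} + m} = \frac{1}{18 - 132344} = \frac{1}{-132326} = - \frac{1}{132326}$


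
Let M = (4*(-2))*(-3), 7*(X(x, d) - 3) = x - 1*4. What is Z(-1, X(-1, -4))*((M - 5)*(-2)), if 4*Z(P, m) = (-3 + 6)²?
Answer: -171/2 ≈ -85.500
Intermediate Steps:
X(x, d) = 17/7 + x/7 (X(x, d) = 3 + (x - 1*4)/7 = 3 + (x - 4)/7 = 3 + (-4 + x)/7 = 3 + (-4/7 + x/7) = 17/7 + x/7)
M = 24 (M = -8*(-3) = 24)
Z(P, m) = 9/4 (Z(P, m) = (-3 + 6)²/4 = (¼)*3² = (¼)*9 = 9/4)
Z(-1, X(-1, -4))*((M - 5)*(-2)) = 9*((24 - 5)*(-2))/4 = 9*(19*(-2))/4 = (9/4)*(-38) = -171/2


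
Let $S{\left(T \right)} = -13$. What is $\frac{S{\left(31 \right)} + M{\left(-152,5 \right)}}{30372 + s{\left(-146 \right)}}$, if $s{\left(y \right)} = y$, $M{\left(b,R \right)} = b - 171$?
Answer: $- \frac{24}{2159} \approx -0.011116$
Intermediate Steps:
$M{\left(b,R \right)} = -171 + b$
$\frac{S{\left(31 \right)} + M{\left(-152,5 \right)}}{30372 + s{\left(-146 \right)}} = \frac{-13 - 323}{30372 - 146} = \frac{-13 - 323}{30226} = \left(-336\right) \frac{1}{30226} = - \frac{24}{2159}$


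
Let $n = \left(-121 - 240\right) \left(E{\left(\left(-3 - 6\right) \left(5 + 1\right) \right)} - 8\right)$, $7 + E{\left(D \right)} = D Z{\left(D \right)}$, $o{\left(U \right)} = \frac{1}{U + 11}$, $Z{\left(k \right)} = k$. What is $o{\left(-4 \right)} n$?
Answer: $- \frac{1047261}{7} \approx -1.4961 \cdot 10^{5}$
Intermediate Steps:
$o{\left(U \right)} = \frac{1}{11 + U}$
$E{\left(D \right)} = -7 + D^{2}$ ($E{\left(D \right)} = -7 + D D = -7 + D^{2}$)
$n = -1047261$ ($n = \left(-121 - 240\right) \left(\left(-7 + \left(\left(-3 - 6\right) \left(5 + 1\right)\right)^{2}\right) - 8\right) = - 361 \left(\left(-7 + \left(\left(-9\right) 6\right)^{2}\right) - 8\right) = - 361 \left(\left(-7 + \left(-54\right)^{2}\right) - 8\right) = - 361 \left(\left(-7 + 2916\right) - 8\right) = - 361 \left(2909 - 8\right) = \left(-361\right) 2901 = -1047261$)
$o{\left(-4 \right)} n = \frac{1}{11 - 4} \left(-1047261\right) = \frac{1}{7} \left(-1047261\right) = - \frac{1047261}{7}$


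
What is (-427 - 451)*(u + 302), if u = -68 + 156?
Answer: -342420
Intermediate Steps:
u = 88
(-427 - 451)*(u + 302) = (-427 - 451)*(88 + 302) = -878*390 = -342420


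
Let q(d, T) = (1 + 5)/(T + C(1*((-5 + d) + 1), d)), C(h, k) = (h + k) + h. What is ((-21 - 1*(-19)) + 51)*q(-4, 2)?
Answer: -49/3 ≈ -16.333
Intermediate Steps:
C(h, k) = k + 2*h
q(d, T) = 6/(-8 + T + 3*d) (q(d, T) = (1 + 5)/(T + (d + 2*(1*((-5 + d) + 1)))) = 6/(T + (d + 2*(1*(-4 + d)))) = 6/(T + (d + 2*(-4 + d))) = 6/(T + (d + (-8 + 2*d))) = 6/(T + (-8 + 3*d)) = 6/(-8 + T + 3*d))
((-21 - 1*(-19)) + 51)*q(-4, 2) = ((-21 - 1*(-19)) + 51)*(6/(-8 + 2 + 3*(-4))) = ((-21 + 19) + 51)*(6/(-8 + 2 - 12)) = (-2 + 51)*(6/(-18)) = 49*(6*(-1/18)) = 49*(-⅓) = -49/3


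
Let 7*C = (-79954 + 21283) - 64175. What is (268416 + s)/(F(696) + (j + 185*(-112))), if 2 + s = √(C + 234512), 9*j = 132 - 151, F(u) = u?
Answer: -2415726/180235 - 9*√10631166/1261645 ≈ -13.426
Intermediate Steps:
C = -122846/7 (C = ((-79954 + 21283) - 64175)/7 = (-58671 - 64175)/7 = (⅐)*(-122846) = -122846/7 ≈ -17549.)
j = -19/9 (j = (132 - 151)/9 = (⅑)*(-19) = -19/9 ≈ -2.1111)
s = -2 + √10631166/7 (s = -2 + √(-122846/7 + 234512) = -2 + √(1518738/7) = -2 + √10631166/7 ≈ 463.79)
(268416 + s)/(F(696) + (j + 185*(-112))) = (268416 + (-2 + √10631166/7))/(696 + (-19/9 + 185*(-112))) = (268414 + √10631166/7)/(696 + (-19/9 - 20720)) = (268414 + √10631166/7)/(696 - 186499/9) = (268414 + √10631166/7)/(-180235/9) = (268414 + √10631166/7)*(-9/180235) = -2415726/180235 - 9*√10631166/1261645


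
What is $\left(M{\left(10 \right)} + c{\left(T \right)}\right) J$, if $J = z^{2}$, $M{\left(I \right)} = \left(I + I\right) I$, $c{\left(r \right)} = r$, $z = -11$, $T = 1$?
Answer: $24321$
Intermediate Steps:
$M{\left(I \right)} = 2 I^{2}$ ($M{\left(I \right)} = 2 I I = 2 I^{2}$)
$J = 121$ ($J = \left(-11\right)^{2} = 121$)
$\left(M{\left(10 \right)} + c{\left(T \right)}\right) J = \left(2 \cdot 10^{2} + 1\right) 121 = \left(2 \cdot 100 + 1\right) 121 = \left(200 + 1\right) 121 = 201 \cdot 121 = 24321$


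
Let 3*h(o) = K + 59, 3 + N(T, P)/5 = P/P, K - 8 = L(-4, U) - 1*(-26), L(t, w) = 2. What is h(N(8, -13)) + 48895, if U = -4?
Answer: 146780/3 ≈ 48927.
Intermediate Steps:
K = 36 (K = 8 + (2 - 1*(-26)) = 8 + (2 + 26) = 8 + 28 = 36)
N(T, P) = -10 (N(T, P) = -15 + 5*(P/P) = -15 + 5*1 = -15 + 5 = -10)
h(o) = 95/3 (h(o) = (36 + 59)/3 = (⅓)*95 = 95/3)
h(N(8, -13)) + 48895 = 95/3 + 48895 = 146780/3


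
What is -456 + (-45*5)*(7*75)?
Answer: -118581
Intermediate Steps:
-456 + (-45*5)*(7*75) = -456 - 225*525 = -456 - 118125 = -118581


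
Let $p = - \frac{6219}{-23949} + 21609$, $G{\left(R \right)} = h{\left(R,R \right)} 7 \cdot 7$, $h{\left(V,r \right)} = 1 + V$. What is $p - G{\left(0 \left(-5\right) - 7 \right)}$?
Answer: $\frac{58284574}{2661} \approx 21903.0$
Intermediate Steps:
$G{\left(R \right)} = 49 + 49 R$ ($G{\left(R \right)} = \left(1 + R\right) 7 \cdot 7 = \left(7 + 7 R\right) 7 = 49 + 49 R$)
$p = \frac{57502240}{2661}$ ($p = \left(-6219\right) \left(- \frac{1}{23949}\right) + 21609 = \frac{691}{2661} + 21609 = \frac{57502240}{2661} \approx 21609.0$)
$p - G{\left(0 \left(-5\right) - 7 \right)} = \frac{57502240}{2661} - \left(49 + 49 \left(0 \left(-5\right) - 7\right)\right) = \frac{57502240}{2661} - \left(49 + 49 \left(0 - 7\right)\right) = \frac{57502240}{2661} - \left(49 + 49 \left(-7\right)\right) = \frac{57502240}{2661} - \left(49 - 343\right) = \frac{57502240}{2661} - -294 = \frac{57502240}{2661} + 294 = \frac{58284574}{2661}$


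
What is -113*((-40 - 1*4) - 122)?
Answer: 18758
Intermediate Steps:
-113*((-40 - 1*4) - 122) = -113*((-40 - 4) - 122) = -113*(-44 - 122) = -113*(-166) = 18758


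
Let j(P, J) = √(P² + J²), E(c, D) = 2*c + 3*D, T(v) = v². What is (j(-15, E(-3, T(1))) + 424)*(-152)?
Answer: -64448 - 456*√26 ≈ -66773.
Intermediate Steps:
j(P, J) = √(J² + P²)
(j(-15, E(-3, T(1))) + 424)*(-152) = (√((2*(-3) + 3*1²)² + (-15)²) + 424)*(-152) = (√((-6 + 3*1)² + 225) + 424)*(-152) = (√((-6 + 3)² + 225) + 424)*(-152) = (√((-3)² + 225) + 424)*(-152) = (√(9 + 225) + 424)*(-152) = (√234 + 424)*(-152) = (3*√26 + 424)*(-152) = (424 + 3*√26)*(-152) = -64448 - 456*√26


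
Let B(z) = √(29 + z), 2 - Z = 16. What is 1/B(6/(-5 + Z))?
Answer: √10355/545 ≈ 0.18671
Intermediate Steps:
Z = -14 (Z = 2 - 1*16 = 2 - 16 = -14)
1/B(6/(-5 + Z)) = 1/(√(29 + 6/(-5 - 14))) = 1/(√(29 + 6/(-19))) = 1/(√(29 + 6*(-1/19))) = 1/(√(29 - 6/19)) = 1/(√(545/19)) = 1/(√10355/19) = √10355/545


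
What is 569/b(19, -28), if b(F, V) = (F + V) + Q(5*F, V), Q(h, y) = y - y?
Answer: -569/9 ≈ -63.222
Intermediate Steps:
Q(h, y) = 0
b(F, V) = F + V (b(F, V) = (F + V) + 0 = F + V)
569/b(19, -28) = 569/(19 - 28) = 569/(-9) = 569*(-1/9) = -569/9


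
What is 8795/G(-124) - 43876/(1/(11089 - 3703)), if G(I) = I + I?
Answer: -80368906523/248 ≈ -3.2407e+8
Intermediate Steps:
G(I) = 2*I
8795/G(-124) - 43876/(1/(11089 - 3703)) = 8795/((2*(-124))) - 43876/(1/(11089 - 3703)) = 8795/(-248) - 43876/(1/7386) = 8795*(-1/248) - 43876/1/7386 = -8795/248 - 43876*7386 = -8795/248 - 324068136 = -80368906523/248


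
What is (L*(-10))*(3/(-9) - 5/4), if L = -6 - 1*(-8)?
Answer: 95/3 ≈ 31.667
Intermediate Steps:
L = 2 (L = -6 + 8 = 2)
(L*(-10))*(3/(-9) - 5/4) = (2*(-10))*(3/(-9) - 5/4) = -20*(3*(-⅑) - 5*¼) = -20*(-⅓ - 5/4) = -20*(-19/12) = 95/3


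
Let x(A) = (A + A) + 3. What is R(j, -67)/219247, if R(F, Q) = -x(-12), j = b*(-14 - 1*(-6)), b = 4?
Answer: 3/31321 ≈ 9.5782e-5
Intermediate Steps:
x(A) = 3 + 2*A (x(A) = 2*A + 3 = 3 + 2*A)
j = -32 (j = 4*(-14 - 1*(-6)) = 4*(-14 + 6) = 4*(-8) = -32)
R(F, Q) = 21 (R(F, Q) = -(3 + 2*(-12)) = -(3 - 24) = -1*(-21) = 21)
R(j, -67)/219247 = 21/219247 = 21*(1/219247) = 3/31321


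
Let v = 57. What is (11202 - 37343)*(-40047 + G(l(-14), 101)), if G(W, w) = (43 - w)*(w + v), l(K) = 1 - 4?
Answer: 1286424751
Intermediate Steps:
l(K) = -3
G(W, w) = (43 - w)*(57 + w) (G(W, w) = (43 - w)*(w + 57) = (43 - w)*(57 + w))
(11202 - 37343)*(-40047 + G(l(-14), 101)) = (11202 - 37343)*(-40047 + (2451 - 1*101**2 - 14*101)) = -26141*(-40047 + (2451 - 1*10201 - 1414)) = -26141*(-40047 + (2451 - 10201 - 1414)) = -26141*(-40047 - 9164) = -26141*(-49211) = 1286424751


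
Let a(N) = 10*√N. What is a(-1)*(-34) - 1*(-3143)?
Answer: 3143 - 340*I ≈ 3143.0 - 340.0*I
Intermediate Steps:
a(-1)*(-34) - 1*(-3143) = (10*√(-1))*(-34) - 1*(-3143) = (10*I)*(-34) + 3143 = -340*I + 3143 = 3143 - 340*I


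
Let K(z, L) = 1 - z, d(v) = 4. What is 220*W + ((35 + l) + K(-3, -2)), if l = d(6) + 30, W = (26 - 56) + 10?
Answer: -4327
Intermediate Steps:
W = -20 (W = -30 + 10 = -20)
l = 34 (l = 4 + 30 = 34)
220*W + ((35 + l) + K(-3, -2)) = 220*(-20) + ((35 + 34) + (1 - 1*(-3))) = -4400 + (69 + (1 + 3)) = -4400 + (69 + 4) = -4400 + 73 = -4327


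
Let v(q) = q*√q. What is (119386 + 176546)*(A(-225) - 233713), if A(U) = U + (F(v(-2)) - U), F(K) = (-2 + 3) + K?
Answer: -69162859584 - 591864*I*√2 ≈ -6.9163e+10 - 8.3702e+5*I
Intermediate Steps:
v(q) = q^(3/2)
F(K) = 1 + K
A(U) = 1 - 2*I*√2 (A(U) = U + ((1 + (-2)^(3/2)) - U) = U + ((1 - 2*I*√2) - U) = U + (1 - U - 2*I*√2) = 1 - 2*I*√2)
(119386 + 176546)*(A(-225) - 233713) = (119386 + 176546)*((1 - 2*I*√2) - 233713) = 295932*(-233712 - 2*I*√2) = -69162859584 - 591864*I*√2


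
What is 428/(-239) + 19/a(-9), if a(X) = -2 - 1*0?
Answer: -5397/478 ≈ -11.291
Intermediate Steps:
a(X) = -2 (a(X) = -2 + 0 = -2)
428/(-239) + 19/a(-9) = 428/(-239) + 19/(-2) = 428*(-1/239) + 19*(-1/2) = -428/239 - 19/2 = -5397/478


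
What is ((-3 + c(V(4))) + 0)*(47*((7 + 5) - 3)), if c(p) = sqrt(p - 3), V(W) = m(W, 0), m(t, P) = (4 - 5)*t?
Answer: -1269 + 423*I*sqrt(7) ≈ -1269.0 + 1119.2*I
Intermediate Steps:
m(t, P) = -t
V(W) = -W
c(p) = sqrt(-3 + p)
((-3 + c(V(4))) + 0)*(47*((7 + 5) - 3)) = ((-3 + sqrt(-3 - 1*4)) + 0)*(47*((7 + 5) - 3)) = ((-3 + sqrt(-3 - 4)) + 0)*(47*(12 - 3)) = ((-3 + sqrt(-7)) + 0)*(47*9) = ((-3 + I*sqrt(7)) + 0)*423 = (-3 + I*sqrt(7))*423 = -1269 + 423*I*sqrt(7)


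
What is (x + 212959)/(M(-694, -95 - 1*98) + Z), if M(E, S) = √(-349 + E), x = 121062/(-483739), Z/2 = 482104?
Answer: 14189898252306416/64247247160822839 - 103016452639*I*√1043/449730730125759873 ≈ 0.22086 - 7.3977e-6*I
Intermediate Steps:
Z = 964208 (Z = 2*482104 = 964208)
x = -121062/483739 (x = 121062*(-1/483739) = -121062/483739 ≈ -0.25026)
(x + 212959)/(M(-694, -95 - 1*98) + Z) = (-121062/483739 + 212959)/(√(-349 - 694) + 964208) = 103016452639/(483739*(√(-1043) + 964208)) = 103016452639/(483739*(I*√1043 + 964208)) = 103016452639/(483739*(964208 + I*√1043))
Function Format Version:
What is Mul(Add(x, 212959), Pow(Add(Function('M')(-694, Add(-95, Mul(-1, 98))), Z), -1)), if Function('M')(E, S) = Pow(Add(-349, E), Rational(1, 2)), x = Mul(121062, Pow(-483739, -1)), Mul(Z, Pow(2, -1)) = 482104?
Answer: Add(Rational(14189898252306416, 64247247160822839), Mul(Rational(-103016452639, 449730730125759873), I, Pow(1043, Rational(1, 2)))) ≈ Add(0.22086, Mul(-7.3977e-6, I))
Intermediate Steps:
Z = 964208 (Z = Mul(2, 482104) = 964208)
x = Rational(-121062, 483739) (x = Mul(121062, Rational(-1, 483739)) = Rational(-121062, 483739) ≈ -0.25026)
Mul(Add(x, 212959), Pow(Add(Function('M')(-694, Add(-95, Mul(-1, 98))), Z), -1)) = Mul(Add(Rational(-121062, 483739), 212959), Pow(Add(Pow(Add(-349, -694), Rational(1, 2)), 964208), -1)) = Mul(Rational(103016452639, 483739), Pow(Add(Pow(-1043, Rational(1, 2)), 964208), -1)) = Mul(Rational(103016452639, 483739), Pow(Add(Mul(I, Pow(1043, Rational(1, 2))), 964208), -1)) = Mul(Rational(103016452639, 483739), Pow(Add(964208, Mul(I, Pow(1043, Rational(1, 2)))), -1))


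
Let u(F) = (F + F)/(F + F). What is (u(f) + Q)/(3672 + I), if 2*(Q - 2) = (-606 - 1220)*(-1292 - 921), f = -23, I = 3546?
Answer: 1010236/3609 ≈ 279.92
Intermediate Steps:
u(F) = 1 (u(F) = (2*F)/((2*F)) = (2*F)*(1/(2*F)) = 1)
Q = 2020471 (Q = 2 + ((-606 - 1220)*(-1292 - 921))/2 = 2 + (-1826*(-2213))/2 = 2 + (1/2)*4040938 = 2 + 2020469 = 2020471)
(u(f) + Q)/(3672 + I) = (1 + 2020471)/(3672 + 3546) = 2020472/7218 = 2020472*(1/7218) = 1010236/3609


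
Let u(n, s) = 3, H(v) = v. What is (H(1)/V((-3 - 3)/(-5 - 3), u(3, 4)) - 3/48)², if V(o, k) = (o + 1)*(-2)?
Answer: 1521/12544 ≈ 0.12125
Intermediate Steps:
V(o, k) = -2 - 2*o (V(o, k) = (1 + o)*(-2) = -2 - 2*o)
(H(1)/V((-3 - 3)/(-5 - 3), u(3, 4)) - 3/48)² = (1/(-2 - 2*(-3 - 3)/(-5 - 3)) - 3/48)² = (1/(-2 - (-12)/(-8)) - 3*1/48)² = (1/(-2 - (-12)*(-1)/8) - 1/16)² = (1/(-2 - 2*¾) - 1/16)² = (1/(-2 - 3/2) - 1/16)² = (1/(-7/2) - 1/16)² = (1*(-2/7) - 1/16)² = (-2/7 - 1/16)² = (-39/112)² = 1521/12544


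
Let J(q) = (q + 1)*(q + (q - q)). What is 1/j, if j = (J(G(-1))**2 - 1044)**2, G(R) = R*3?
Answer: 1/1016064 ≈ 9.8419e-7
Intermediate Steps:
G(R) = 3*R
J(q) = q*(1 + q) (J(q) = (1 + q)*(q + 0) = (1 + q)*q = q*(1 + q))
j = 1016064 (j = (((3*(-1))*(1 + 3*(-1)))**2 - 1044)**2 = ((-3*(1 - 3))**2 - 1044)**2 = ((-3*(-2))**2 - 1044)**2 = (6**2 - 1044)**2 = (36 - 1044)**2 = (-1008)**2 = 1016064)
1/j = 1/1016064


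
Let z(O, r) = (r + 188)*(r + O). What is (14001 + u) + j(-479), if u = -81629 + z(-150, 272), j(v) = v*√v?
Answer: -11508 - 479*I*√479 ≈ -11508.0 - 10483.0*I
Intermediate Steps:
j(v) = v^(3/2)
z(O, r) = (188 + r)*(O + r)
u = -25509 (u = -81629 + (272² + 188*(-150) + 188*272 - 150*272) = -81629 + (73984 - 28200 + 51136 - 40800) = -81629 + 56120 = -25509)
(14001 + u) + j(-479) = (14001 - 25509) + (-479)^(3/2) = -11508 - 479*I*√479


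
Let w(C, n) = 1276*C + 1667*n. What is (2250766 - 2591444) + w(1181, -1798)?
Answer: -1830988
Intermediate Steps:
(2250766 - 2591444) + w(1181, -1798) = (2250766 - 2591444) + (1276*1181 + 1667*(-1798)) = -340678 + (1506956 - 2997266) = -340678 - 1490310 = -1830988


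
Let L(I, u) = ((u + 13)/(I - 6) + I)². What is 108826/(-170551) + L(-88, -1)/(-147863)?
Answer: -38471768419506/55706965171217 ≈ -0.69061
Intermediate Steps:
L(I, u) = (I + (13 + u)/(-6 + I))² (L(I, u) = ((13 + u)/(-6 + I) + I)² = (I + (13 + u)/(-6 + I))²)
108826/(-170551) + L(-88, -1)/(-147863) = 108826/(-170551) + ((13 - 1 + (-88)² - 6*(-88))²/(-6 - 88)²)/(-147863) = 108826*(-1/170551) + ((13 - 1 + 7744 + 528)²/(-94)²)*(-1/147863) = -108826/170551 + ((1/8836)*8284²)*(-1/147863) = -108826/170551 + ((1/8836)*68624656)*(-1/147863) = -108826/170551 + (17156164/2209)*(-1/147863) = -108826/170551 - 17156164/326629367 = -38471768419506/55706965171217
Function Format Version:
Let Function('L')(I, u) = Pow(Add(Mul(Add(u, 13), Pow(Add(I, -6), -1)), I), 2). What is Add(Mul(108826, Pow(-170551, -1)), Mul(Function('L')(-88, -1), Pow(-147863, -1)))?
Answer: Rational(-38471768419506, 55706965171217) ≈ -0.69061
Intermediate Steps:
Function('L')(I, u) = Pow(Add(I, Mul(Pow(Add(-6, I), -1), Add(13, u))), 2) (Function('L')(I, u) = Pow(Add(Mul(Add(13, u), Pow(Add(-6, I), -1)), I), 2) = Pow(Add(Mul(Pow(Add(-6, I), -1), Add(13, u)), I), 2) = Pow(Add(I, Mul(Pow(Add(-6, I), -1), Add(13, u))), 2))
Add(Mul(108826, Pow(-170551, -1)), Mul(Function('L')(-88, -1), Pow(-147863, -1))) = Add(Mul(108826, Pow(-170551, -1)), Mul(Mul(Pow(Add(-6, -88), -2), Pow(Add(13, -1, Pow(-88, 2), Mul(-6, -88)), 2)), Pow(-147863, -1))) = Add(Mul(108826, Rational(-1, 170551)), Mul(Mul(Pow(-94, -2), Pow(Add(13, -1, 7744, 528), 2)), Rational(-1, 147863))) = Add(Rational(-108826, 170551), Mul(Mul(Rational(1, 8836), Pow(8284, 2)), Rational(-1, 147863))) = Add(Rational(-108826, 170551), Mul(Mul(Rational(1, 8836), 68624656), Rational(-1, 147863))) = Add(Rational(-108826, 170551), Mul(Rational(17156164, 2209), Rational(-1, 147863))) = Add(Rational(-108826, 170551), Rational(-17156164, 326629367)) = Rational(-38471768419506, 55706965171217)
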